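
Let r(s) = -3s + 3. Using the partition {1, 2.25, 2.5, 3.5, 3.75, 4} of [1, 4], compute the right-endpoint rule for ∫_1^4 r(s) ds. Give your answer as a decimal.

Subinterval widths: 1.25, 0.25, 1, 0.25, 0.25.
Right endpoints: 2.25, 2.5, 3.5, 3.75, 4.
r(2.25) = -3.75, r(2.5) = -4.5, r(3.5) = -7.5, r(3.75) = -8.25, r(4) = -9.
Sum = Σ Δs_i · r(s_i).
Sum = -17.625.

-17.625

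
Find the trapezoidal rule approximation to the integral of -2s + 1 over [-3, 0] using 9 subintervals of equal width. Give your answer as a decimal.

12

Δs = (0 − (-3))/9 = 1/3.
f(-3) = 7, f(-8/3) = 19/3, f(-7/3) = 17/3, f(-2) = 5, f(-5/3) = 13/3, f(-4/3) = 11/3, f(-1) = 3, f(-2/3) = 7/3, f(-1/3) = 5/3, f(0) = 1.
T_9 = (Δs/2)·[f(s_0) + 2f(s_1) + ... + 2f(s_{8}) + f(s_9)].
Sum = 12.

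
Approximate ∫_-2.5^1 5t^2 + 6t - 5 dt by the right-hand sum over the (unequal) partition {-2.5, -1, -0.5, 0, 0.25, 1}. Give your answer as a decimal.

Subinterval widths: 1.5, 0.5, 0.5, 0.25, 0.75.
Right endpoints: -1, -0.5, 0, 0.25, 1.
f(-1) = -6, f(-0.5) = -6.75, f(0) = -5, f(0.25) = -3.1875, f(1) = 6.
Sum = Σ Δt_i · f(t_i).
Sum = -11.171875.

-11.171875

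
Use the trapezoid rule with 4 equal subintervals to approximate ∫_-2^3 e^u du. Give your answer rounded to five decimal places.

Δu = (3 − (-2))/4 = 1.25.
f(-2) ≈ 0.13534, f(-0.75) ≈ 0.47237, f(0.5) ≈ 1.64872, f(1.75) ≈ 5.75460, f(3) ≈ 20.08554.
T_4 = (Δu/2)·[f(u_0) + 2f(u_1) + 2f(u_2) + 2f(u_3) + f(u_4)].
Sum ≈ 22.48266.

22.48266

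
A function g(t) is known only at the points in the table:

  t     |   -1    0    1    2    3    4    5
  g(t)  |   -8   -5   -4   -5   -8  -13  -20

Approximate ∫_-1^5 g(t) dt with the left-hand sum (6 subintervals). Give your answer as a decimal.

-43

Δt = 1.
Sum = 1·[(-8) + (-5) + (-4) + (-5) + (-8) + (-13)] = -43.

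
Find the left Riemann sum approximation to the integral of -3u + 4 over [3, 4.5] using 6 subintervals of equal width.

Δu = (4.5 − 3)/6 = 0.25.
Left endpoints: 3, 3.25, 3.5, 3.75, 4, 4.25.
f(3) = -5, f(3.25) = -5.75, f(3.5) = -6.5, f(3.75) = -7.25, f(4) = -8, f(4.25) = -8.75.
Sum = Δu · [f(3) + f(3.25) + f(3.5) + ...].
Sum = -10.3125.

-10.3125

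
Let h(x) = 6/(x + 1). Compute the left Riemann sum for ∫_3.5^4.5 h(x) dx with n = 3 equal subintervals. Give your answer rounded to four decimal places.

Δx = (4.5 − 3.5)/3 = 1/3.
Left endpoints: 3.5, 23/6, 25/6.
h(3.5) = 4/3, h(23/6) = 36/29, h(25/6) = 36/31.
Sum = Δx · [h(3.5) + h(23/6) + h(25/6)].
Sum ≈ 1.2453.

1.2453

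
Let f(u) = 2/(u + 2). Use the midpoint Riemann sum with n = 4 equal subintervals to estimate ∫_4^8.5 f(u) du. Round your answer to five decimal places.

Δu = (8.5 − 4)/4 = 1.125.
Midpoints: 4.5625, 5.6875, 6.8125, 7.9375.
f(4.5625) = 32/105, f(5.6875) = 32/123, f(6.8125) = 32/141, f(7.9375) = 32/159.
Sum = Δu · [f(4.5625) + f(5.6875) + f(6.8125) + f(7.9375)].
Sum ≈ 1.11727.

1.11727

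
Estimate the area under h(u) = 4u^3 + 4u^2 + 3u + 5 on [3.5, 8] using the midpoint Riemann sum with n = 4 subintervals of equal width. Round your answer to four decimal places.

4636.9160

Δu = (8 − 3.5)/4 = 1.125.
Midpoints: 4.0625, 5.1875, 6.3125, 7.4375.
h(4.0625) = 359825/1024, h(5.1875) = 703067/1024, h(6.3125) = 1218029/1024, h(7.4375) = 1939703/1024.
Sum = Δu · [h(4.0625) + h(5.1875) + h(6.3125) + h(7.4375)].
Sum ≈ 4636.9160.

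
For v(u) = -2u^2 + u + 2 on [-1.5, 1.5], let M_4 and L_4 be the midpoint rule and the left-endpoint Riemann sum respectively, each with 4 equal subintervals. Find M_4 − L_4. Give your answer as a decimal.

1.96875

M_4 = 1.78125.
L_4 = -0.1875.
M_4 − L_4 = 1.96875.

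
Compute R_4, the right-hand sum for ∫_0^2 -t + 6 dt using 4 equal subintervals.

Δt = (2 − 0)/4 = 0.5.
Right endpoints: 0.5, 1, 1.5, 2.
f(0.5) = 5.5, f(1) = 5, f(1.5) = 4.5, f(2) = 4.
Sum = Δt · [f(0.5) + f(1) + f(1.5) + f(2)].
Sum = 9.5.

9.5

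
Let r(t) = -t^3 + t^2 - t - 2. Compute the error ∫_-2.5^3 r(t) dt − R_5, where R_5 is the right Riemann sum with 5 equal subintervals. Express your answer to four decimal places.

Exact integral: ∫_-2.5^3 r(t) dt ≈ -8.651042.
R_5 = -33.33.
Error ≈ -8.651042 − (-33.33) ≈ 24.6790.

24.6790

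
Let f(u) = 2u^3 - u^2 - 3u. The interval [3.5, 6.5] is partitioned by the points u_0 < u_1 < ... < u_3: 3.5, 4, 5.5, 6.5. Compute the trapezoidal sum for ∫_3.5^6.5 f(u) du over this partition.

717

Subinterval widths: 0.5, 1.5, 1.
f(3.5) = 63, f(4) = 100, f(5.5) = 286, f(6.5) = 487.5.
On each subinterval the trapezoid contributes (Δu_i/2)·[f(u_{i-1}) + f(u_i)].
Sum = 717.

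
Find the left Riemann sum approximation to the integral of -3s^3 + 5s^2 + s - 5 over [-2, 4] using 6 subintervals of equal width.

Δs = (4 − (-2))/6 = 1.
Left endpoints: -2, -1, 0, 1, 2, 3.
f(-2) = 37, f(-1) = 2, f(0) = -5, f(1) = -2, f(2) = -7, f(3) = -38.
Sum = Δs · [f(-2) + f(-1) + f(0) + ...].
Sum = -13.

-13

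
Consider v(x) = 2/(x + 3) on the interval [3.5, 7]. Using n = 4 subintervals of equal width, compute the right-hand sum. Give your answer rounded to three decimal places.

Δx = (7 − 3.5)/4 = 0.875.
Right endpoints: 4.375, 5.25, 6.125, 7.
v(4.375) = 16/59, v(5.25) = 8/33, v(6.125) = 16/73, v(7) = 0.2.
Sum = Δx · [v(4.375) + v(5.25) + v(6.125) + v(7)].
Sum ≈ 0.816.

0.816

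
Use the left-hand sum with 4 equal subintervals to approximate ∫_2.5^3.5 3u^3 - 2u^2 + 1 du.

Δu = (3.5 − 2.5)/4 = 0.25.
Left endpoints: 2.5, 2.75, 3, 3.25.
f(2.5) = 35.375, f(2.75) = 48.265625, f(3) = 64, f(3.25) = 82.859375.
Sum = Δu · [f(2.5) + f(2.75) + f(3) + f(3.25)].
Sum = 57.625.

57.625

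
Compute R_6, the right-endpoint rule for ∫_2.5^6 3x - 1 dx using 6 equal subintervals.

Δx = (6 − 2.5)/6 = 7/12.
Right endpoints: 37/12, 11/3, 4.25, 29/6, 65/12, 6.
f(37/12) = 8.25, f(11/3) = 10, f(4.25) = 11.75, f(29/6) = 13.5, f(65/12) = 15.25, f(6) = 17.
Sum = Δx · [f(37/12) + f(11/3) + f(4.25) + ...].
Sum = 44.1875.

44.1875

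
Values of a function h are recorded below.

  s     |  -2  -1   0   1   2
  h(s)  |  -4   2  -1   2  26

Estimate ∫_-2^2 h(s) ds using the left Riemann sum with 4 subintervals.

Δs = 1.
Sum = 1·[(-4) + 2 + (-1) + 2] = -1.

-1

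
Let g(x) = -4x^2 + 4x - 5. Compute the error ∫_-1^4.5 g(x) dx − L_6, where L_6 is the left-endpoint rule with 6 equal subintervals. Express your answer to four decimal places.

-22.1273

Exact integral: ∫_-1^4.5 g(x) dx ≈ -111.833333.
L_6 ≈ -89.706019.
Error ≈ -111.833333 − (-89.706019) ≈ -22.1273.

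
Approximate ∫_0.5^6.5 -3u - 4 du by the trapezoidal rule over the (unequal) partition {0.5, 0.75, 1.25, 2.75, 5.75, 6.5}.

-87

Subinterval widths: 0.25, 0.5, 1.5, 3, 0.75.
f(0.5) = -5.5, f(0.75) = -6.25, f(1.25) = -7.75, f(2.75) = -12.25, f(5.75) = -21.25, f(6.5) = -23.5.
On each subinterval the trapezoid contributes (Δu_i/2)·[f(u_{i-1}) + f(u_i)].
Sum = -87.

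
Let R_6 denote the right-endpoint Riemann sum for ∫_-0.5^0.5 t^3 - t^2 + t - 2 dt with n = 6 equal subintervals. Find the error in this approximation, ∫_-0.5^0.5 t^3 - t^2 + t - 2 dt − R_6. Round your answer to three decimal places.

-0.100

Exact integral: ∫_-0.5^0.5 f(t) dt ≈ -2.08333.
R_6 ≈ -1.98380.
Error ≈ -2.08333 − (-1.98380) ≈ -0.100.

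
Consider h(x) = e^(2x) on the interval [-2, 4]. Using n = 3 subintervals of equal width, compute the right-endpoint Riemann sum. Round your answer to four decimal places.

Δx = (4 − (-2))/3 = 2.
Right endpoints: 0, 2, 4.
h(0) ≈ 1.0000, h(2) ≈ 54.5982, h(4) ≈ 2980.9580.
Sum = Δx · [h(0) + h(2) + h(4)].
Sum ≈ 6073.1123.

6073.1123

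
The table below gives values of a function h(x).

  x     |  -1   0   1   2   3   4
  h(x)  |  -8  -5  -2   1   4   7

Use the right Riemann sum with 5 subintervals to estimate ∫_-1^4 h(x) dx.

Δx = 1.
Sum = 1·[(-5) + (-2) + 1 + 4 + 7] = 5.

5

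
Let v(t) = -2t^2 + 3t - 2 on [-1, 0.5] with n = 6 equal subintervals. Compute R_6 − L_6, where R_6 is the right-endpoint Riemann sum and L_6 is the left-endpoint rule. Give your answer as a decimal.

R_6 = -4.15625.
L_6 = -5.65625.
R_6 − L_6 = 1.5.

1.5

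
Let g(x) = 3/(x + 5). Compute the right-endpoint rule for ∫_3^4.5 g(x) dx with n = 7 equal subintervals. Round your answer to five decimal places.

0.50926

Δx = (4.5 − 3)/7 = 3/14.
Right endpoints: 45/14, 24/7, 51/14, 27/7, 57/14, 30/7, 4.5.
g(45/14) = 42/115, g(24/7) = 21/59, g(51/14) = 42/121, g(27/7) = 21/62, g(57/14) = 42/127, g(30/7) = 21/65, g(4.5) = 6/19.
Sum = Δx · [g(45/14) + g(24/7) + g(51/14) + ...].
Sum ≈ 0.50926.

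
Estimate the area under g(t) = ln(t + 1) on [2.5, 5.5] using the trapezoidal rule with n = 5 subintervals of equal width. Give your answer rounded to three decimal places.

4.778

Δt = (5.5 − 2.5)/5 = 0.6.
g(2.5) ≈ 1.253, g(3.1) ≈ 1.411, g(3.7) ≈ 1.548, g(4.3) ≈ 1.668, g(4.9) ≈ 1.775, g(5.5) ≈ 1.872.
T_5 = (Δt/2)·[g(t_0) + 2g(t_1) + ... + 2g(t_{4}) + g(t_5)].
Sum ≈ 4.778.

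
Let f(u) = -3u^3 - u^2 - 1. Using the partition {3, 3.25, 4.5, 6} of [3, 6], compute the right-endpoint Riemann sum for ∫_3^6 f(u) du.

-1424.41796875

Subinterval widths: 0.25, 1.25, 1.5.
Right endpoints: 3.25, 4.5, 6.
f(3.25) = -114.546875, f(4.5) = -294.625, f(6) = -685.
Sum = Σ Δu_i · f(u_i).
Sum = -1424.41796875.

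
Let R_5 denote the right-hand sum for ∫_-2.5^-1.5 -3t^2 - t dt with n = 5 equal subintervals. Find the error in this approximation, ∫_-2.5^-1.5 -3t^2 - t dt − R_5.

-1.08

Exact integral: ∫_-2.5^-1.5 f(t) dt = -10.25.
R_5 = -9.17.
Error = -10.25 − (-9.17) = -1.08.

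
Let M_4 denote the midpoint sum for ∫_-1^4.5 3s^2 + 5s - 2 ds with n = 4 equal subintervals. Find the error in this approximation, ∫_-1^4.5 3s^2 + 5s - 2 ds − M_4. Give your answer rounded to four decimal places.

Exact integral: ∫_-1^4.5 f(s) ds = 129.25.
M_4 ≈ 126.650391.
Error ≈ 129.25 − 126.650391 ≈ 2.5996.

2.5996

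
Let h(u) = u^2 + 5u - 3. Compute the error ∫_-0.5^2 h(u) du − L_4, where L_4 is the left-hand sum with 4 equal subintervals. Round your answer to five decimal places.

4.91536

Exact integral: ∫_-0.5^2 h(u) du ≈ 4.5833333.
L_4 = -0.33203125.
Error ≈ 4.5833333 − (-0.33203125) ≈ 4.91536.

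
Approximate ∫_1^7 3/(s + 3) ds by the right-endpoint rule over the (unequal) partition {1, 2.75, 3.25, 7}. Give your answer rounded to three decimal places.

Subinterval widths: 1.75, 0.5, 3.75.
Right endpoints: 2.75, 3.25, 7.
f(2.75) = 12/23, f(3.25) = 0.48, f(7) = 0.3.
Sum = Σ Δs_i · f(s_i).
Sum ≈ 2.278.

2.278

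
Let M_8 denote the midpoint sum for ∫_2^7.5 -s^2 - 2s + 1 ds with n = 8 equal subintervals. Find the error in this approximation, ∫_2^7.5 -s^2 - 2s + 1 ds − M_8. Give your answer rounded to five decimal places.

Exact integral: ∫_2^7.5 f(s) ds ≈ -184.7083333.
M_8 ≈ -184.4916992.
Error ≈ -184.7083333 − (-184.4916992) ≈ -0.21663.

-0.21663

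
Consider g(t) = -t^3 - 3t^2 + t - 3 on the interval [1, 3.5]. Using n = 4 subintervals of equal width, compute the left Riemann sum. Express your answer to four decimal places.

-59.7510

Δt = (3.5 − 1)/4 = 0.625.
Left endpoints: 1, 1.625, 2.25, 2.875.
g(1) = -6, g(1.625) = -6957/512, g(2.25) = -27.328125, g(2.875) = -24927/512.
Sum = Δt · [g(1) + g(1.625) + g(2.25) + g(2.875)].
Sum ≈ -59.7510.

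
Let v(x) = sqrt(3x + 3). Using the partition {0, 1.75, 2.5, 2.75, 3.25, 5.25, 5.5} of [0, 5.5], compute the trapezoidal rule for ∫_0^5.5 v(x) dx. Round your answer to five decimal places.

Subinterval widths: 1.75, 0.75, 0.25, 0.5, 2, 0.25.
v(0) ≈ 1.73205, v(1.75) ≈ 2.87228, v(2.5) ≈ 3.24037, v(2.75) ≈ 3.35410, v(3.25) ≈ 3.57071, v(5.25) ≈ 4.33013, v(5.5) ≈ 4.41588.
On each subinterval the trapezoid contributes (Δx_i/2)·[v(x_{i-1}) + v(x_i)].
Sum ≈ 17.87064.

17.87064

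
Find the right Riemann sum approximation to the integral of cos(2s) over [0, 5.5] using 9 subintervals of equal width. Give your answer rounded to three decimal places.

Δs = (5.5 − 0)/9 = 11/18.
Right endpoints: 11/18, 11/9, 11/6, 22/9, 55/18, 11/3, 77/18, 44/9, 5.5.
f(11/18) ≈ 0.342, f(11/9) ≈ -0.767, f(11/6) ≈ -0.865, f(22/9) ≈ 0.176, f(55/18) ≈ 0.985, f(11/3) ≈ 0.497, f(77/18) ≈ -0.645, f(44/9) ≈ -0.938, f(5.5) ≈ 0.004.
Sum = Δs · [f(11/18) + f(11/9) + f(11/6) + ...].
Sum ≈ -0.740.

-0.740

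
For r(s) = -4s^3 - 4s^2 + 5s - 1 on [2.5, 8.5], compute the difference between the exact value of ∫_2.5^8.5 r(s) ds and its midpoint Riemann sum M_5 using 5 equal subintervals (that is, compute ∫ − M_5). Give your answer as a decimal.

Exact integral: ∫_2.5^8.5 r(s) ds = -5820.
M_5 = -5769.6.
Error = -5820 − (-5769.6) = -50.4.

-50.4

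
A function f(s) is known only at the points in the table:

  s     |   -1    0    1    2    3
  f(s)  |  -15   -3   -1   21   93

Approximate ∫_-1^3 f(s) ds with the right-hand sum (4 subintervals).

Δs = 1.
Sum = 1·[(-3) + (-1) + 21 + 93] = 110.

110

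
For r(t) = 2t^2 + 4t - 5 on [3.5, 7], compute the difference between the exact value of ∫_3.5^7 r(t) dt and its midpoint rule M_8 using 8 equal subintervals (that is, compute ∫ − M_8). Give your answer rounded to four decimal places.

Exact integral: ∫_3.5^7 r(t) dt ≈ 256.083333.
M_8 ≈ 255.971680.
Error ≈ 256.083333 − 255.971680 ≈ 0.1117.

0.1117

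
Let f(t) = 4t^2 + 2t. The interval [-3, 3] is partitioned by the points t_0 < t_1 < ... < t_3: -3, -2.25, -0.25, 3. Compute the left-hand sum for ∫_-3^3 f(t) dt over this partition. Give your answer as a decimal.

53.1875

Subinterval widths: 0.75, 2, 3.25.
Left endpoints: -3, -2.25, -0.25.
f(-3) = 30, f(-2.25) = 15.75, f(-0.25) = -0.25.
Sum = Σ Δt_i · f(t_i).
Sum = 53.1875.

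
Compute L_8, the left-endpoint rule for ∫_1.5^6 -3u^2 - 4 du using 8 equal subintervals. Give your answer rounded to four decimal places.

-202.8604

Δu = (6 − 1.5)/8 = 0.5625.
Left endpoints: 1.5, 2.0625, 2.625, 3.1875, 3.75, 4.3125, 4.875, 5.4375.
f(1.5) = -10.75, f(2.0625) = -16.76171875, f(2.625) = -24.671875, f(3.1875) = -34.48046875, f(3.75) = -46.1875, f(4.3125) = -59.79296875, f(4.875) = -75.296875, f(5.4375) = -92.69921875.
Sum = Δu · [f(1.5) + f(2.0625) + f(2.625) + ...].
Sum ≈ -202.8604.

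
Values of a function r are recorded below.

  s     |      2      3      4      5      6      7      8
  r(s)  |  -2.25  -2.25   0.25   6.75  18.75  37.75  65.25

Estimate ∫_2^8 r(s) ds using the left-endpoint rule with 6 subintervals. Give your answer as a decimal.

Δs = 1.
Sum = 1·[(-2.25) + (-2.25) + 0.25 + 6.75 + 18.75 + 37.75] = 59.

59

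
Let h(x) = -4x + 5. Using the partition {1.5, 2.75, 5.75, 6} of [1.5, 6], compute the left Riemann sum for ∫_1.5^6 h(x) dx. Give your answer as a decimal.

-23.75

Subinterval widths: 1.25, 3, 0.25.
Left endpoints: 1.5, 2.75, 5.75.
h(1.5) = -1, h(2.75) = -6, h(5.75) = -18.
Sum = Σ Δx_i · h(x_i).
Sum = -23.75.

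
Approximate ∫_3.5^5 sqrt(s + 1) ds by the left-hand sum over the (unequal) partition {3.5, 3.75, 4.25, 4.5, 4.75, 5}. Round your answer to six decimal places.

3.378658

Subinterval widths: 0.25, 0.5, 0.25, 0.25, 0.25.
Left endpoints: 3.5, 3.75, 4.25, 4.5, 4.75.
f(3.5) ≈ 2.121320, f(3.75) ≈ 2.179449, f(4.25) ≈ 2.291288, f(4.5) ≈ 2.345208, f(4.75) ≈ 2.397916.
Sum = Σ Δs_i · f(s_i).
Sum ≈ 3.378658.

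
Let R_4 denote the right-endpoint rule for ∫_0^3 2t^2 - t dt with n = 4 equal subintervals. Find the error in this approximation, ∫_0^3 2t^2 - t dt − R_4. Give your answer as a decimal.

Exact integral: ∫_0^3 f(t) dt = 13.5.
R_4 = 19.6875.
Error = 13.5 − 19.6875 = -6.1875.

-6.1875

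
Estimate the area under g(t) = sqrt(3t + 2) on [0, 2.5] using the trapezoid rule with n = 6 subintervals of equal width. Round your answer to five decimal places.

Δt = (2.5 − 0)/6 = 5/12.
g(0) ≈ 1.41421, g(5/12) ≈ 1.80278, g(5/6) ≈ 2.12132, g(1.25) ≈ 2.39792, g(5/3) ≈ 2.64575, g(25/12) ≈ 2.87228, g(2.5) ≈ 3.08221.
T_6 = (Δt/2)·[g(t_0) + 2g(t_1) + ... + 2g(t_{5}) + g(t_6)].
Sum ≈ 5.87011.

5.87011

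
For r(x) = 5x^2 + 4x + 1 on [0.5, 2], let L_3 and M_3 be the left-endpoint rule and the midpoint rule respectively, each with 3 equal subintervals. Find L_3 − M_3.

L_3 = 16.25.
M_3 = 21.96875.
L_3 − M_3 = -5.71875.

-5.71875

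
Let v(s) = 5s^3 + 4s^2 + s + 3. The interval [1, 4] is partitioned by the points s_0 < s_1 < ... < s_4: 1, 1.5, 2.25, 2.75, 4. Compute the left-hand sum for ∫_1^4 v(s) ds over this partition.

245.48828125

Subinterval widths: 0.5, 0.75, 0.5, 1.25.
Left endpoints: 1, 1.5, 2.25, 2.75.
v(1) = 13, v(1.5) = 30.375, v(2.25) = 82.453125, v(2.75) = 139.984375.
Sum = Σ Δs_i · v(s_i).
Sum = 245.48828125.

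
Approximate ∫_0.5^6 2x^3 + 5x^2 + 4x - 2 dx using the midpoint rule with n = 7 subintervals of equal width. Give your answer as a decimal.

1061.328125

Δx = (6 − 0.5)/7 = 11/14.
Midpoints: 25/28, 47/28, 69/28, 3.25, 113/28, 135/28, 157/28.
f(25/28) = 76623/10976, f(47/28) = 310197/10976, f(69/28) = 748019/10976, f(3.25) = 132.46875, f(113/28) = 2491959/10976, f(135/28) = 3925853/10976, f(157/28) = 5819547/10976.
Sum = Δx · [f(25/28) + f(47/28) + f(69/28) + ...].
Sum = 1061.328125.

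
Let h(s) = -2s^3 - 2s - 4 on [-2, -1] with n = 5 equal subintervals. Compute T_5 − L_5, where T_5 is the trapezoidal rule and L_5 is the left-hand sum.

-1.6

T_5 = 6.56.
L_5 = 8.16.
T_5 − L_5 = -1.6.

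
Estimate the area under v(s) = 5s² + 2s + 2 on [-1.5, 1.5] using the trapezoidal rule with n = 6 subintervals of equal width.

Δs = (1.5 − (-1.5))/6 = 0.5.
v(-1.5) = 10.25, v(-1) = 5, v(-0.5) = 2.25, v(0) = 2, v(0.5) = 4.25, v(1) = 9, v(1.5) = 16.25.
T_6 = (Δs/2)·[v(s_0) + 2v(s_1) + ... + 2v(s_{5}) + v(s_6)].
Sum = 17.875.

17.875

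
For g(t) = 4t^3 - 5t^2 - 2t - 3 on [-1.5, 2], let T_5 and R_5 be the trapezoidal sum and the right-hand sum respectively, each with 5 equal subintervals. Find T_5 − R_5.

-10.4125

T_5 = -20.8425.
R_5 = -10.43.
T_5 − R_5 = -10.4125.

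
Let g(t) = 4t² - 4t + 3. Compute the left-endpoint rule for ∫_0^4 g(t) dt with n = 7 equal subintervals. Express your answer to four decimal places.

52.4898

Δt = (4 − 0)/7 = 4/7.
Left endpoints: 0, 4/7, 8/7, 12/7, 16/7, 20/7, 24/7.
g(0) = 3, g(4/7) = 99/49, g(8/7) = 179/49, g(12/7) = 387/49, g(16/7) = 723/49, g(20/7) = 1187/49, g(24/7) = 1779/49.
Sum = Δt · [g(0) + g(4/7) + g(8/7) + ...].
Sum ≈ 52.4898.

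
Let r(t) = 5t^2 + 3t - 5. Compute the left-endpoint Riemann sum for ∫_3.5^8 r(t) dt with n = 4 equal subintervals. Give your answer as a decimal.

688.60546875

Δt = (8 − 3.5)/4 = 1.125.
Left endpoints: 3.5, 4.625, 5.75, 6.875.
r(3.5) = 66.75, r(4.625) = 115.828125, r(5.75) = 177.5625, r(6.875) = 251.953125.
Sum = Δt · [r(3.5) + r(4.625) + r(5.75) + r(6.875)].
Sum = 688.60546875.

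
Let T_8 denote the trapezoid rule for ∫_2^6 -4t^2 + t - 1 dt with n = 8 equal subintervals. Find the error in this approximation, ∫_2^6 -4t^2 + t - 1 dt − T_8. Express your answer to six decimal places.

0.666667

Exact integral: ∫_2^6 f(t) dt ≈ -265.33333333.
T_8 = -266.
Error ≈ -265.33333333 − (-266) ≈ 0.666667.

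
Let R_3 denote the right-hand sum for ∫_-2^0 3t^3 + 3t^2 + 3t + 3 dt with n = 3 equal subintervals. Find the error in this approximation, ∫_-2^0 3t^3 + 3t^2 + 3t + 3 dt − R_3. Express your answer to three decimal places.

-5.111

Exact integral: ∫_-2^0 f(t) dt = -4.
R_3 ≈ 1.11111.
Error ≈ -4 − 1.11111 ≈ -5.111.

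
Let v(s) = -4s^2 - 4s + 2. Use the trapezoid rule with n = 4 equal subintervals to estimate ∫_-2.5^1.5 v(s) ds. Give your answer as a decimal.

Δs = (1.5 − (-2.5))/4 = 1.
v(-2.5) = -13, v(-1.5) = -1, v(-0.5) = 3, v(0.5) = -1, v(1.5) = -13.
T_4 = (Δs/2)·[v(s_0) + 2v(s_1) + 2v(s_2) + 2v(s_3) + v(s_4)].
Sum = -12.

-12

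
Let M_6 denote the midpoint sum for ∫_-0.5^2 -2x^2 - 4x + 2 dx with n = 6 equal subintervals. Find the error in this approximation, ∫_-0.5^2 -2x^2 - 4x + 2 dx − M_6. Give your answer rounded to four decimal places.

-0.0723

Exact integral: ∫_-0.5^2 f(x) dx ≈ -7.916667.
M_6 ≈ -7.844329.
Error ≈ -7.916667 − (-7.844329) ≈ -0.0723.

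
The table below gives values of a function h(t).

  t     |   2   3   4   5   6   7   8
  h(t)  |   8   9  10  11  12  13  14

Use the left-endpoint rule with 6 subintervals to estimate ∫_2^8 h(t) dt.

Δt = 1.
Sum = 1·[8 + 9 + 10 + 11 + 12 + 13] = 63.

63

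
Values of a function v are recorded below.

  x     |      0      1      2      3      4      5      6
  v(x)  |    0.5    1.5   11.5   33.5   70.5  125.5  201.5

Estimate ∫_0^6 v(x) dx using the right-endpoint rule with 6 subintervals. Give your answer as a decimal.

Δx = 1.
Sum = 1·[1.5 + 11.5 + 33.5 + 70.5 + 125.5 + 201.5] = 444.

444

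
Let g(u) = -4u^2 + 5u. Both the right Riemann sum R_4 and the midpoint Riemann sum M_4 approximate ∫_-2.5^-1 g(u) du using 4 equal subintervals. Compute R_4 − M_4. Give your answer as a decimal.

R_4 = -27.421875.
M_4 = -32.5546875.
R_4 − M_4 = 5.1328125.

5.1328125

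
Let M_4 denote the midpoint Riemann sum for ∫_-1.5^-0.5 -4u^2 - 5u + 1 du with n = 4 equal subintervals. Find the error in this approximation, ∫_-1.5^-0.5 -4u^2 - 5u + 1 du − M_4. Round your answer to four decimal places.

-0.0208

Exact integral: ∫_-1.5^-0.5 f(u) du ≈ 1.666667.
M_4 = 1.6875.
Error ≈ 1.666667 − 1.6875 ≈ -0.0208.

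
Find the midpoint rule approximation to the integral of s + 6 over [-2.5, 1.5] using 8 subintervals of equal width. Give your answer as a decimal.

22

Δs = (1.5 − (-2.5))/8 = 0.5.
Midpoints: -2.25, -1.75, -1.25, -0.75, -0.25, 0.25, 0.75, 1.25.
f(-2.25) = 3.75, f(-1.75) = 4.25, f(-1.25) = 4.75, f(-0.75) = 5.25, f(-0.25) = 5.75, f(0.25) = 6.25, f(0.75) = 6.75, f(1.25) = 7.25.
Sum = Δs · [f(-2.25) + f(-1.75) + f(-1.25) + ...].
Sum = 22.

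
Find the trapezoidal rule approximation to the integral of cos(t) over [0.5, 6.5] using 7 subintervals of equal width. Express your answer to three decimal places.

-0.248

Δt = (6.5 − 0.5)/7 = 6/7.
f(0.5) ≈ 0.878, f(19/14) ≈ 0.212, f(31/14) ≈ -0.600, f(43/14) ≈ -0.998, f(55/14) ≈ -0.706, f(67/14) ≈ 0.073, f(79/14) ≈ 0.802, f(6.5) ≈ 0.977.
T_7 = (Δt/2)·[f(t_0) + 2f(t_1) + ... + 2f(t_{6}) + f(t_7)].
Sum ≈ -0.248.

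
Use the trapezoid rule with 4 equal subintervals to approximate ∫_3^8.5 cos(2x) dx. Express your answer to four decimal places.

Δx = (8.5 − 3)/4 = 1.375.
f(3) ≈ 0.9602, f(4.375) ≈ -0.7808, f(5.75) ≈ 0.4833, f(7.125) ≈ -0.1126, f(8.5) ≈ -0.2752.
T_4 = (Δx/2)·[f(x_0) + 2f(x_1) + 2f(x_2) + 2f(x_3) + f(x_4)].
Sum ≈ -0.0930.

-0.0930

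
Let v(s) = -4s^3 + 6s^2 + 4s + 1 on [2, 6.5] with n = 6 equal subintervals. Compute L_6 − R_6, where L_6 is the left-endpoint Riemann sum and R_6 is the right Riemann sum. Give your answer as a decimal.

614.25

L_6 = -866.671875.
R_6 = -1480.921875.
L_6 − R_6 = 614.25.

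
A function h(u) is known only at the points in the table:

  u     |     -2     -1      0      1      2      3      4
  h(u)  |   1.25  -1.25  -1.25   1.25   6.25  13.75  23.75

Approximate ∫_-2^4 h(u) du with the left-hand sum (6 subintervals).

Δu = 1.
Sum = 1·[1.25 + (-1.25) + (-1.25) + 1.25 + 6.25 + 13.75] = 20.

20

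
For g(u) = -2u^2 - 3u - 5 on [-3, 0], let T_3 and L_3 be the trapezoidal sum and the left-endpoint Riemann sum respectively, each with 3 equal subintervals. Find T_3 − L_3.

T_3 = -20.5.
L_3 = -25.
T_3 − L_3 = 4.5.

4.5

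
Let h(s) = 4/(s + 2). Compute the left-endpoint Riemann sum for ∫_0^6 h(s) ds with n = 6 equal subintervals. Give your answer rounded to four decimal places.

6.3714

Δs = (6 − 0)/6 = 1.
Left endpoints: 0, 1, 2, 3, 4, 5.
h(0) = 2, h(1) = 4/3, h(2) = 1, h(3) = 0.8, h(4) = 2/3, h(5) = 4/7.
Sum = Δs · [h(0) + h(1) + h(2) + ...].
Sum ≈ 6.3714.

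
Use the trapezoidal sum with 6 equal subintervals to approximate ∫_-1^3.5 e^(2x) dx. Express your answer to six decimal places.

Δx = (3.5 − (-1))/6 = 0.75.
f(-1) ≈ 0.135335, f(-0.25) ≈ 0.606531, f(0.5) ≈ 2.718282, f(1.25) ≈ 12.182494, f(2) ≈ 54.598150, f(2.75) ≈ 244.691932, f(3.5) ≈ 1096.633158.
T_6 = (Δx/2)·[f(x_0) + 2f(x_1) + ... + 2f(x_{5}) + f(x_6)].
Sum ≈ 647.386227.

647.386227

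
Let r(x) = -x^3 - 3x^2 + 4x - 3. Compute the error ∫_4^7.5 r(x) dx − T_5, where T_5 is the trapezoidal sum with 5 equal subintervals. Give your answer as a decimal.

Exact integral: ∫_4^7.5 r(x) dx = -1014.890625.
T_5 = -1020.67875.
Error = -1014.890625 − (-1020.67875) = 5.788125.

5.788125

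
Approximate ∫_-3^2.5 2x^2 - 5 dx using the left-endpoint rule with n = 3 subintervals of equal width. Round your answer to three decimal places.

12.120

Δx = (2.5 − (-3))/3 = 11/6.
Left endpoints: -3, -7/6, 2/3.
f(-3) = 13, f(-7/6) = -41/18, f(2/3) = -37/9.
Sum = Δx · [f(-3) + f(-7/6) + f(2/3)].
Sum ≈ 12.120.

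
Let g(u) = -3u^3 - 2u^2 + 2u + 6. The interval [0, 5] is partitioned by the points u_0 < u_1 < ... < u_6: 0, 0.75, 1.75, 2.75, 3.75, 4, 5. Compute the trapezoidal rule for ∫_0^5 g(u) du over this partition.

Subinterval widths: 0.75, 1, 1, 1, 0.25, 1.
g(0) = 6, g(0.75) = 5.109375, g(1.75) = -12.703125, g(2.75) = -66.015625, g(3.75) = -172.828125, g(4) = -210, g(5) = -409.
On each subinterval the trapezoid contributes (Δu_i/2)·[g(u_{i-1}) + g(u_i)].
Sum = -515.765625.

-515.765625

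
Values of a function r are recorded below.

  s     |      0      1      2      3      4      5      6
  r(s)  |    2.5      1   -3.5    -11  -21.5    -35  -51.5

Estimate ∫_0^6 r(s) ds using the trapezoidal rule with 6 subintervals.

Δs = 1.
T_6 = (1/2)·[2.5 + 2·1 + 2·(-3.5) + 2·(-11) + 2·(-21.5) + 2·(-35) + (-51.5)] = -94.5.

-94.5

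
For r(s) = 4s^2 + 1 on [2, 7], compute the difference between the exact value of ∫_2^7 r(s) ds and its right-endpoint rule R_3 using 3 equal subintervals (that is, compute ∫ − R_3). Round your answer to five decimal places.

-159.25926

Exact integral: ∫_2^7 r(s) ds ≈ 451.6666667.
R_3 ≈ 610.9259259.
Error ≈ 451.6666667 − 610.9259259 ≈ -159.25926.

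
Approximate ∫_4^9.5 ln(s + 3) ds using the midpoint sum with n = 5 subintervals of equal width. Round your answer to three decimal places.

12.453

Δs = (9.5 − 4)/5 = 1.1.
Midpoints: 4.55, 5.65, 6.75, 7.85, 8.95.
f(4.55) ≈ 2.022, f(5.65) ≈ 2.158, f(6.75) ≈ 2.277, f(7.85) ≈ 2.384, f(8.95) ≈ 2.481.
Sum = Δs · [f(4.55) + f(5.65) + f(6.75) + f(7.85) + f(8.95)].
Sum ≈ 12.453.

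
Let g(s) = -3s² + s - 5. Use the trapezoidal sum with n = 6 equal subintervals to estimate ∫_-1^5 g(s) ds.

-147

Δs = (5 − (-1))/6 = 1.
g(-1) = -9, g(0) = -5, g(1) = -7, g(2) = -15, g(3) = -29, g(4) = -49, g(5) = -75.
T_6 = (Δs/2)·[g(s_0) + 2g(s_1) + ... + 2g(s_{5}) + g(s_6)].
Sum = -147.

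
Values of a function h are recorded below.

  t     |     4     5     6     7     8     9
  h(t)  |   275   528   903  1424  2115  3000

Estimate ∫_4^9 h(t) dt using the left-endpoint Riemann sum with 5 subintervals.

Δt = 1.
Sum = 1·[275 + 528 + 903 + 1424 + 2115] = 5245.

5245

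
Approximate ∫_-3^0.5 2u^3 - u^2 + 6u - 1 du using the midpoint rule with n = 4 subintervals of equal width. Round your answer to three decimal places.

Δu = (0.5 − (-3))/4 = 0.875.
Midpoints: -2.5625, -1.6875, -0.8125, 0.0625.
f(-2.5625) = -115905/2048, f(-1.6875) = -48299/2048, f(-0.8125) = -15581/2048, f(0.0625) = -1287/2048.
Sum = Δu · [f(-2.5625) + f(-1.6875) + f(-0.8125) + f(0.0625)].
Sum ≈ -77.362.

-77.362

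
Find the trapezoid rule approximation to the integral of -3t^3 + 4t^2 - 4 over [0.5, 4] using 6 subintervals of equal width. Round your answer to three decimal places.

Δt = (4 − 0.5)/6 = 7/12.
f(0.5) = -3.375, f(13/12) = -599/192, f(5/3) = -61/9, f(2.25) = -17.921875, f(17/6) = -40.125, f(41/12) = -44329/576, f(4) = -132.
T_6 = (Δt/2)·[f(t_0) + 2f(t_1) + ... + 2f(t_{5}) + f(t_6)].
Sum ≈ -124.012.

-124.012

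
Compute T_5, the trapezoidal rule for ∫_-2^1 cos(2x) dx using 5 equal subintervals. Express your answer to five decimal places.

Δx = (1 − (-2))/5 = 0.6.
f(-2) ≈ -0.65364, f(-1.4) ≈ -0.94222, f(-0.8) ≈ -0.02920, f(-0.2) ≈ 0.92106, f(0.4) ≈ 0.69671, f(1) ≈ -0.41615.
T_5 = (Δx/2)·[f(x_0) + 2f(x_1) + ... + 2f(x_{4}) + f(x_5)].
Sum ≈ 0.06687.

0.06687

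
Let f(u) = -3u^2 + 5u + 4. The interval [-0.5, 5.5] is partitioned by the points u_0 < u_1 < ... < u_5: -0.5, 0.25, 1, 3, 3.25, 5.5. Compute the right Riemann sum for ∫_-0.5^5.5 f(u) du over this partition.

Subinterval widths: 0.75, 0.75, 2, 0.25, 2.25.
Right endpoints: 0.25, 1, 3, 3.25, 5.5.
f(0.25) = 5.0625, f(1) = 6, f(3) = -8, f(3.25) = -11.4375, f(5.5) = -59.25.
Sum = Σ Δu_i · f(u_i).
Sum = -143.875.

-143.875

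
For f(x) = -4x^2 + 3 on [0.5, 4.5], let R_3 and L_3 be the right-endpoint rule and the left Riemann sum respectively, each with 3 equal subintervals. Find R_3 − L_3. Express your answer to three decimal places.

R_3 ≈ -167.40741.
L_3 ≈ -60.74074.
R_3 − L_3 ≈ -106.667.

-106.667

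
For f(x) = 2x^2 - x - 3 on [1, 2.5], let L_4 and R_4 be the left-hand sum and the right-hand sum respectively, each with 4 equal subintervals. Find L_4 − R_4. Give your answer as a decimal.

L_4 = 1.0078125.
R_4 = 4.3828125.
L_4 − R_4 = -3.375.

-3.375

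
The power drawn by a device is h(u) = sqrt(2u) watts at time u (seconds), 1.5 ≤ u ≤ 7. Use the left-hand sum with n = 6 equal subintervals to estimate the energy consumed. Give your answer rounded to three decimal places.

14.786

Δu = (7 − 1.5)/6 = 11/12.
Left endpoints: 1.5, 29/12, 10/3, 4.25, 31/6, 73/12.
h(1.5) ≈ 1.732, h(29/12) ≈ 2.198, h(10/3) ≈ 2.582, h(4.25) ≈ 2.915, h(31/6) ≈ 3.215, h(73/12) ≈ 3.488.
Sum = Δu · [h(1.5) + h(29/12) + h(10/3) + ...].
Sum ≈ 14.786.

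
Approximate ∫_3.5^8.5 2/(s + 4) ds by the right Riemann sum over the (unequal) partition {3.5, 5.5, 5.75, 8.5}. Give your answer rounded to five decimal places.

0.91233

Subinterval widths: 2, 0.25, 2.75.
Right endpoints: 5.5, 5.75, 8.5.
f(5.5) = 4/19, f(5.75) = 8/39, f(8.5) = 0.16.
Sum = Σ Δs_i · f(s_i).
Sum ≈ 0.91233.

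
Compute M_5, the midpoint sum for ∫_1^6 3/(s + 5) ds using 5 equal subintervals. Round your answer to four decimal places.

1.8160

Δs = (6 − 1)/5 = 1.
Midpoints: 1.5, 2.5, 3.5, 4.5, 5.5.
f(1.5) = 6/13, f(2.5) = 0.4, f(3.5) = 6/17, f(4.5) = 6/19, f(5.5) = 2/7.
Sum = Δs · [f(1.5) + f(2.5) + f(3.5) + f(4.5) + f(5.5)].
Sum ≈ 1.8160.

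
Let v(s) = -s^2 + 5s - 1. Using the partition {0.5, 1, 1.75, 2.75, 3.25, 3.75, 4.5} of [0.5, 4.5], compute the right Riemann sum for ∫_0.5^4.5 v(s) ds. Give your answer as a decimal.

Subinterval widths: 0.5, 0.75, 1, 0.5, 0.5, 0.75.
Right endpoints: 1, 1.75, 2.75, 3.25, 3.75, 4.5.
v(1) = 3, v(1.75) = 4.6875, v(2.75) = 5.1875, v(3.25) = 4.6875, v(3.75) = 3.6875, v(4.5) = 1.25.
Sum = Σ Δs_i · v(s_i).
Sum = 15.328125.

15.328125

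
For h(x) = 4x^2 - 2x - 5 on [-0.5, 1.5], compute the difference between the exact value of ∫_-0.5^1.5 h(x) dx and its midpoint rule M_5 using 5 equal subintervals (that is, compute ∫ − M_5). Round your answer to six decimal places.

Exact integral: ∫_-0.5^1.5 h(x) dx ≈ -7.33333333.
M_5 = -7.44.
Error ≈ -7.33333333 − (-7.44) ≈ 0.106667.

0.106667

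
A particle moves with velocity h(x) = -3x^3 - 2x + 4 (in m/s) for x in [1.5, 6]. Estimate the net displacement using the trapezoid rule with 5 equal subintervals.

-1004.45625

Δx = (6 − 1.5)/5 = 0.9.
h(1.5) = -9.125, h(2.4) = -42.272, h(3.3) = -110.411, h(4.2) = -226.664, h(5.1) = -404.153, h(6) = -656.
T_5 = (Δx/2)·[h(x_0) + 2h(x_1) + ... + 2h(x_{4}) + h(x_5)].
Sum = -1004.45625.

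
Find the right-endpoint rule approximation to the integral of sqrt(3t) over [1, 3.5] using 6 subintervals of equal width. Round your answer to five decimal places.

Δt = (3.5 − 1)/6 = 5/12.
Right endpoints: 17/12, 11/6, 2.25, 8/3, 37/12, 3.5.
f(17/12) ≈ 2.06155, f(11/6) ≈ 2.34521, f(2.25) ≈ 2.59808, f(8/3) ≈ 2.82843, f(37/12) ≈ 3.04138, f(3.5) ≈ 3.24037.
Sum = Δt · [f(17/12) + f(11/6) + f(2.25) + ...].
Sum ≈ 6.71459.

6.71459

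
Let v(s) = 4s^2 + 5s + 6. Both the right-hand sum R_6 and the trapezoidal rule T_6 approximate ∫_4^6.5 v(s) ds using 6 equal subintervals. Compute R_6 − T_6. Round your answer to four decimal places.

R_6 ≈ 386.226852.
T_6 ≈ 361.747685.
R_6 − T_6 ≈ 24.4792.

24.4792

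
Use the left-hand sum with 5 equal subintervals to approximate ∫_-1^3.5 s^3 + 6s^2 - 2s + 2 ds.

Δs = (3.5 − (-1))/5 = 0.9.
Left endpoints: -1, -0.1, 0.8, 1.7, 2.6.
f(-1) = 9, f(-0.1) = 2.259, f(0.8) = 4.752, f(1.7) = 20.853, f(2.6) = 54.936.
Sum = Δs · [f(-1) + f(-0.1) + f(0.8) + f(1.7) + f(2.6)].
Sum = 82.62.

82.62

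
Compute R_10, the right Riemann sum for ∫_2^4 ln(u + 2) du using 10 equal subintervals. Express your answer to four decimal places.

Δu = (4 − 2)/10 = 0.2.
Right endpoints: 2.2, 2.4, 2.6, 2.8, 3, 3.2, 3.4, 3.6, 3.8, 4.
f(2.2) ≈ 1.4351, f(2.4) ≈ 1.4816, f(2.6) ≈ 1.5261, f(2.8) ≈ 1.5686, f(3) ≈ 1.6094, f(3.2) ≈ 1.6487, f(3.4) ≈ 1.6864, f(3.6) ≈ 1.7228, f(3.8) ≈ 1.7579, f(4) ≈ 1.7918.
Sum = Δu · [f(2.2) + f(2.4) + f(2.6) + ...].
Sum ≈ 3.2456.

3.2456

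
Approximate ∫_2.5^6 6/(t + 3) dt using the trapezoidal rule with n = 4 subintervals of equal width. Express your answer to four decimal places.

Δt = (6 − 2.5)/4 = 0.875.
f(2.5) = 12/11, f(3.375) = 16/17, f(4.25) = 24/29, f(5.125) = 48/65, f(6) = 2/3.
T_4 = (Δt/2)·[f(t_0) + 2f(t_1) + 2f(t_2) + 2f(t_3) + f(t_4)].
Sum ≈ 2.9628.

2.9628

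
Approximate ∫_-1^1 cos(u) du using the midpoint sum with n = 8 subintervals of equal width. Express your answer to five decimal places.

Δu = (1 − (-1))/8 = 0.25.
Midpoints: -0.875, -0.625, -0.375, -0.125, 0.125, 0.375, 0.625, 0.875.
f(-0.875) ≈ 0.64100, f(-0.625) ≈ 0.81096, f(-0.375) ≈ 0.93051, f(-0.125) ≈ 0.99220, f(0.125) ≈ 0.99220, f(0.375) ≈ 0.93051, f(0.625) ≈ 0.81096, f(0.875) ≈ 0.64100.
Sum = Δu · [f(-0.875) + f(-0.625) + f(-0.375) + ...].
Sum ≈ 1.68733.

1.68733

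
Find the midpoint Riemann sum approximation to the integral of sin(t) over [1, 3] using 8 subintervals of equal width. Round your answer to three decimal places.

Δt = (3 − 1)/8 = 0.25.
Midpoints: 1.125, 1.375, 1.625, 1.875, 2.125, 2.375, 2.625, 2.875.
f(1.125) ≈ 0.902, f(1.375) ≈ 0.981, f(1.625) ≈ 0.999, f(1.875) ≈ 0.954, f(2.125) ≈ 0.850, f(2.375) ≈ 0.694, f(2.625) ≈ 0.494, f(2.875) ≈ 0.263.
Sum = Δt · [f(1.125) + f(1.375) + f(1.625) + ...].
Sum ≈ 1.534.

1.534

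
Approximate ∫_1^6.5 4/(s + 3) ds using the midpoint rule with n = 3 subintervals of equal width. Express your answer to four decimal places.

3.4323

Δs = (6.5 − 1)/3 = 11/6.
Midpoints: 23/12, 3.75, 67/12.
f(23/12) = 48/59, f(3.75) = 16/27, f(67/12) = 48/103.
Sum = Δs · [f(23/12) + f(3.75) + f(67/12)].
Sum ≈ 3.4323.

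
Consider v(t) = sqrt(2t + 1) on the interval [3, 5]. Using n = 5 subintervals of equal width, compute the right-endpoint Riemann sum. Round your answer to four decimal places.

6.1207

Δt = (5 − 3)/5 = 0.4.
Right endpoints: 3.4, 3.8, 4.2, 4.6, 5.
v(3.4) ≈ 2.7928, v(3.8) ≈ 2.9326, v(4.2) ≈ 3.0659, v(4.6) ≈ 3.1937, v(5) ≈ 3.3166.
Sum = Δt · [v(3.4) + v(3.8) + v(4.2) + v(4.6) + v(5)].
Sum ≈ 6.1207.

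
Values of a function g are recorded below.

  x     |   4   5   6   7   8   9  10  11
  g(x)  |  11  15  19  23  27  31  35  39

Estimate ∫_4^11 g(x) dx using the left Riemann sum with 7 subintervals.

Δx = 1.
Sum = 1·[11 + 15 + 19 + 23 + 27 + 31 + 35] = 161.

161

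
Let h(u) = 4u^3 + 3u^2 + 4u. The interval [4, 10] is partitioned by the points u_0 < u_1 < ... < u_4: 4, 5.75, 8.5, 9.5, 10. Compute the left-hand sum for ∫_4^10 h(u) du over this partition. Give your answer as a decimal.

Subinterval widths: 1.75, 2.75, 1, 0.5.
Left endpoints: 4, 5.75, 8.5, 9.5.
h(4) = 320, h(5.75) = 882.625, h(8.5) = 2707.25, h(9.5) = 3738.25.
Sum = Σ Δu_i · h(u_i).
Sum = 7563.59375.

7563.59375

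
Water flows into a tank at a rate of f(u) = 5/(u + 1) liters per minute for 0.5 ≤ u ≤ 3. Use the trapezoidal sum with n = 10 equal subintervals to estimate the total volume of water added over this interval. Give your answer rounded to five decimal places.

Δu = (3 − 0.5)/10 = 0.25.
f(0.5) = 10/3, f(0.75) = 20/7, f(1) = 2.5, f(1.25) = 20/9, f(1.5) = 2, f(1.75) = 20/11, f(2) = 5/3, f(2.25) = 20/13, f(2.5) = 10/7, f(2.75) = 4/3, f(3) = 1.25.
T_10 = (Δu/2)·[f(u_0) + 2f(u_1) + ... + 2f(u_{9}) + f(u_10)].
Sum ≈ 4.91406.

4.91406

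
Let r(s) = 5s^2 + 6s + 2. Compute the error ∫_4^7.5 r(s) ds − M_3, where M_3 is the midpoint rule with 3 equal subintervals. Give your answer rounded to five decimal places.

1.98495

Exact integral: ∫_4^7.5 r(s) ds ≈ 724.2083333.
M_3 ≈ 722.2233796.
Error ≈ 724.2083333 − 722.2233796 ≈ 1.98495.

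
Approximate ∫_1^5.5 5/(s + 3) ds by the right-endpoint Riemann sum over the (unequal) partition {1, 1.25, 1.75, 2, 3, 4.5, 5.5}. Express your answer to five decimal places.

Subinterval widths: 0.25, 0.5, 0.25, 1, 1.5, 1.
Right endpoints: 1.25, 1.75, 2, 3, 4.5, 5.5.
f(1.25) = 20/17, f(1.75) = 20/19, f(2) = 1, f(3) = 5/6, f(4.5) = 2/3, f(5.5) = 10/17.
Sum = Σ Δs_i · f(s_i).
Sum ≈ 3.49200.

3.49200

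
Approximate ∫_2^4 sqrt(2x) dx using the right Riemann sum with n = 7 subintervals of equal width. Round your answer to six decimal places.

4.993157

Δx = (4 − 2)/7 = 2/7.
Right endpoints: 16/7, 18/7, 20/7, 22/7, 24/7, 26/7, 4.
f(16/7) ≈ 2.138090, f(18/7) ≈ 2.267787, f(20/7) ≈ 2.390457, f(22/7) ≈ 2.507133, f(24/7) ≈ 2.618615, f(26/7) ≈ 2.725541, f(4) ≈ 2.828427.
Sum = Δx · [f(16/7) + f(18/7) + f(20/7) + ...].
Sum ≈ 4.993157.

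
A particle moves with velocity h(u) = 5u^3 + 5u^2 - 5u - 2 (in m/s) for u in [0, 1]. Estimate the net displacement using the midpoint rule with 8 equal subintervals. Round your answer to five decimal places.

Δu = (1 − 0)/8 = 0.125.
Midpoints: 0.0625, 0.1875, 0.3125, 0.4375, 0.5625, 0.6875, 0.8125, 0.9375.
h(0.0625) = -9387/4096, h(0.1875) = -11177/4096, h(0.3125) = -11967/4096, h(0.4375) = -11517/4096, h(0.5625) = -9587/4096, h(0.6875) = -5937/4096, h(0.8125) = -327/4096, h(0.9375) = 7483/4096.
Sum = Δu · [h(0.0625) + h(0.1875) + h(0.3125) + ...].
Sum ≈ -1.59961.

-1.59961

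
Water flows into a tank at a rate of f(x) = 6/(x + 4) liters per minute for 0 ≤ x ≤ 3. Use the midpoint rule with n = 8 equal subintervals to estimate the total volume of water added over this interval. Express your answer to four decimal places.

3.3562

Δx = (3 − 0)/8 = 0.375.
Midpoints: 0.1875, 0.5625, 0.9375, 1.3125, 1.6875, 2.0625, 2.4375, 2.8125.
f(0.1875) = 96/67, f(0.5625) = 96/73, f(0.9375) = 96/79, f(1.3125) = 96/85, f(1.6875) = 96/91, f(2.0625) = 96/97, f(2.4375) = 96/103, f(2.8125) = 96/109.
Sum = Δx · [f(0.1875) + f(0.5625) + f(0.9375) + ...].
Sum ≈ 3.3562.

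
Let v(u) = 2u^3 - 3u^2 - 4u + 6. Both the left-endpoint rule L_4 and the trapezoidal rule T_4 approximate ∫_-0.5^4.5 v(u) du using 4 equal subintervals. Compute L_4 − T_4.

L_4 = 51.40625.
T_4 = 115.46875.
L_4 − T_4 = -64.0625.

-64.0625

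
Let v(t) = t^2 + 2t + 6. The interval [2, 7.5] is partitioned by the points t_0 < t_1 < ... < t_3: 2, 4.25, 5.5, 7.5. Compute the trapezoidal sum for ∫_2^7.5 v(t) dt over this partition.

Subinterval widths: 2.25, 1.25, 2.
v(2) = 14, v(4.25) = 32.5625, v(5.5) = 47.25, v(7.5) = 77.25.
On each subinterval the trapezoid contributes (Δt_i/2)·[v(t_{i-1}) + v(t_i)].
Sum = 226.765625.

226.765625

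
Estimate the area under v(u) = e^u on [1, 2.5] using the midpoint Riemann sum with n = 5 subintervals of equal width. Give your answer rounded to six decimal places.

9.428814

Δu = (2.5 − 1)/5 = 0.3.
Midpoints: 1.15, 1.45, 1.75, 2.05, 2.35.
v(1.15) ≈ 3.158193, v(1.45) ≈ 4.263115, v(1.75) ≈ 5.754603, v(2.05) ≈ 7.767901, v(2.35) ≈ 10.485570.
Sum = Δu · [v(1.15) + v(1.45) + v(1.75) + v(2.05) + v(2.35)].
Sum ≈ 9.428814.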